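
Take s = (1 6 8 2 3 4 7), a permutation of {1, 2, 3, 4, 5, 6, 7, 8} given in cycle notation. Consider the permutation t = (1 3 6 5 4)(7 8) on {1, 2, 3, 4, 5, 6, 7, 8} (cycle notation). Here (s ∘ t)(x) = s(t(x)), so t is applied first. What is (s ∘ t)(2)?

(s ∘ t)(2) = s(t(2)). t(2) = 2, then s(2) = 3. So (s ∘ t)(2) = 3.

3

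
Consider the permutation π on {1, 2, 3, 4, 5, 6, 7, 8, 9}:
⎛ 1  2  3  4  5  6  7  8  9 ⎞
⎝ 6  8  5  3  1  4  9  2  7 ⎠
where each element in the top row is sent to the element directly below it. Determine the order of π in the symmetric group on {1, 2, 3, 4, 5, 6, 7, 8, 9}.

The disjoint-cycle form of π has cycle lengths 5, 2, 2.
Since disjoint cycles commute, ord(π) = lcm(5, 2, 2) = 10.

10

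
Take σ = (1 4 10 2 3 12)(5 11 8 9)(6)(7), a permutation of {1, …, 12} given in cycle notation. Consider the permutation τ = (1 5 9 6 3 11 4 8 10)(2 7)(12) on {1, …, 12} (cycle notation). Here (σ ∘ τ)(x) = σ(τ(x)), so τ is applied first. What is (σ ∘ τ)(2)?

τ(2) = 7, then σ(7) = 7; composing gives (σ ∘ τ)(2) = 7.

7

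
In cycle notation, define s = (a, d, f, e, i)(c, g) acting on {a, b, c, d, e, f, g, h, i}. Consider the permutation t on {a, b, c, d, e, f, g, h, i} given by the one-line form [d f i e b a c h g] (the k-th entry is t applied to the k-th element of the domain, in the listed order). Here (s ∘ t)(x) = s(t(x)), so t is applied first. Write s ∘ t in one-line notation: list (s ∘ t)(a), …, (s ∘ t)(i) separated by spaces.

For each element, apply t then s: a → d → f; b → f → e; c → i → a; d → e → i; e → b → b; f → a → d; g → c → g; h → h → h; i → g → c.
Collecting the images, s ∘ t = [f e a i b d g h c].

f e a i b d g h c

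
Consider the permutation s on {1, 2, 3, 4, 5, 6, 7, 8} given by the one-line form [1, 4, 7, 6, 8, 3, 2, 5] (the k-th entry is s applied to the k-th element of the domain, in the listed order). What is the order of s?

10

The disjoint-cycle form of s has cycle lengths 5, 2, 1.
The order is lcm(5, 2) = 10.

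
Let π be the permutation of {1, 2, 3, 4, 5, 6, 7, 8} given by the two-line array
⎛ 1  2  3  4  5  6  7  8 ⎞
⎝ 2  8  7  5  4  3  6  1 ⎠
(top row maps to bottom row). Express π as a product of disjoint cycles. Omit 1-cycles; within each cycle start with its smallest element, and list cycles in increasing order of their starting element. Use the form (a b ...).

Iterating π from 1 gives 1 → 2 → 8 → 1; that is the 3-cycle (1 2 8).
Repeating from the next unused element and collecting all non-trivial cycles gives (1 2 8)(3 7 6)(4 5).

(1 2 8)(3 7 6)(4 5)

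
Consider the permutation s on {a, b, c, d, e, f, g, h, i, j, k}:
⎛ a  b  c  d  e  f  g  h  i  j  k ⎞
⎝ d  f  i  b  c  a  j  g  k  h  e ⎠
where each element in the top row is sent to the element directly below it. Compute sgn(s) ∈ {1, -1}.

1

In disjoint-cycle form the cycle lengths are 4, 4, 3.
A cycle of length ℓ contributes ℓ−1 transpositions, so s is a product of 3 + 3 + 2 = 8 transpositions — even.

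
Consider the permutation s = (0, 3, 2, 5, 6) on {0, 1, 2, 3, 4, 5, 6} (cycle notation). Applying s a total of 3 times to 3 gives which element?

6

3 lies in the 5-cycle (0, 3, 2, 5, 6).
Advancing 3 steps from 3: 3 → 2 → 5 → 6.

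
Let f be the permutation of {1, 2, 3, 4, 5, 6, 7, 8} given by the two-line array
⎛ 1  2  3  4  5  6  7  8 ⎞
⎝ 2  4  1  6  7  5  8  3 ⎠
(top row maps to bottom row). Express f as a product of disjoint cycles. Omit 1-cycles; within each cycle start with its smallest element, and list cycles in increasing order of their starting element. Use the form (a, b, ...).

(1, 2, 4, 6, 5, 7, 8, 3)

From 1: 1 → 2 → 4 → 6 → 5 → 7 → 8 → 3 → 1, closing the cycle (1, 2, 4, 6, 5, 7, 8, 3).
Repeating from the next unused element and collecting all non-trivial cycles gives (1, 2, 4, 6, 5, 7, 8, 3).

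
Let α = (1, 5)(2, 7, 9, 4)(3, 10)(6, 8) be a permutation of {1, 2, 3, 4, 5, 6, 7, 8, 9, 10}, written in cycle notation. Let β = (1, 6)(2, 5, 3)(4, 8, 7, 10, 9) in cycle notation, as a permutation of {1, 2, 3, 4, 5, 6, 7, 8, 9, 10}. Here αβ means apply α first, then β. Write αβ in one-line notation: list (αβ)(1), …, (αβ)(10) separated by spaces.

For each element, apply α then β: 1 → 5 → 3; 2 → 7 → 10; 3 → 10 → 9; 4 → 2 → 5; 5 → 1 → 6; 6 → 8 → 7; 7 → 9 → 4; 8 → 6 → 1; 9 → 4 → 8; 10 → 3 → 2.
Collecting the images, αβ = [3 10 9 5 6 7 4 1 8 2].

3 10 9 5 6 7 4 1 8 2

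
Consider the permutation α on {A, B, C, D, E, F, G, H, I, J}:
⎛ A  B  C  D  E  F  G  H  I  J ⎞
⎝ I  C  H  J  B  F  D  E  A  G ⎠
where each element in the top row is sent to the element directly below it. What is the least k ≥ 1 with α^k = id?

Decomposing into disjoint cycles gives cycle lengths 4, 3, 2, 1.
Since disjoint cycles commute, ord(α) = lcm(4, 3, 2) = 12.

12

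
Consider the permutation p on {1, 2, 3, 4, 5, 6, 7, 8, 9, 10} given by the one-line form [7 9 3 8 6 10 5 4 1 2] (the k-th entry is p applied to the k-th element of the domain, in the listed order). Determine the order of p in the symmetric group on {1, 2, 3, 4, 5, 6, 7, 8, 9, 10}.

The disjoint-cycle form of p has cycle lengths 7, 2, 1.
The order of p is the least common multiple of its cycle lengths: lcm(7, 2) = 14.

14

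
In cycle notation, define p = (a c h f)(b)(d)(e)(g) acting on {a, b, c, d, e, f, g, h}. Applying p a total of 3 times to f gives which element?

f lies in the 4-cycle (a c h f).
Advancing 3 steps from f: f → a → c → h.

h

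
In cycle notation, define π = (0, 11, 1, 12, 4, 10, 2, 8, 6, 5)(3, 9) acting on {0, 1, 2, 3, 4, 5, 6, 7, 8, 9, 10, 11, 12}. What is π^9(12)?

12 lies in the 10-cycle (0, 11, 1, 12, 4, 10, 2, 8, 6, 5).
Advancing 9 steps from 12: 12 → 4 → 10 → 2 → 8 → 6 → 5 → 0 → 11 → 1.

1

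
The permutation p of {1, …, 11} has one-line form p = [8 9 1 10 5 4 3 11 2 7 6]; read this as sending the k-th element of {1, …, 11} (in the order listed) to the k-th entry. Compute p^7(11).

Tracing 11 → 6 → … returns to 11 after 8 steps, so 11 lies in an 8-cycle (1 8 11 6 4 10 7 3).
Advancing 7 steps from 11: 11 → 6 → 4 → 10 → 7 → 3 → 1 → 8.

8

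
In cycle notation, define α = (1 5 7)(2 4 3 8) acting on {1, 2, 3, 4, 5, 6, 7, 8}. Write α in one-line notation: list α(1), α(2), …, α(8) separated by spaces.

5 4 8 3 7 6 1 2

Image by image: 1↦5, 2↦4, 3↦8, 4↦3, 5↦7, 6↦6, 7↦1, 8↦2.
So the one-line form is 5 4 8 3 7 6 1 2.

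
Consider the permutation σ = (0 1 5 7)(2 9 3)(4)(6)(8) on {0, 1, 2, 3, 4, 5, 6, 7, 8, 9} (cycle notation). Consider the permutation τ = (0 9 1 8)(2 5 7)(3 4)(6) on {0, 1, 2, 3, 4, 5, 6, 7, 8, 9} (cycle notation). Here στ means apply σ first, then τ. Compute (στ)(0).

σ(0) = 1, then τ(1) = 8; composing gives (στ)(0) = 8.

8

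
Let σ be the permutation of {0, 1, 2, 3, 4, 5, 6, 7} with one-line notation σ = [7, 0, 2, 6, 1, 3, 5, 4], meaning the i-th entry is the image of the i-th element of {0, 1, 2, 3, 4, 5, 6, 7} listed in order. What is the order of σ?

12

Decomposing into disjoint cycles gives cycle lengths 4, 3, 1.
The order is lcm(4, 3) = 12.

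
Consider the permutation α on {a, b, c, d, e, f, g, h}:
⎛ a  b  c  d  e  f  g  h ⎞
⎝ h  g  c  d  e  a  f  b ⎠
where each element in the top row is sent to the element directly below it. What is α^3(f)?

Tracing f → a → … returns to f after 5 steps, so f lies in a 5-cycle (a h b g f).
Advancing 3 steps from f: f → a → h → b.

b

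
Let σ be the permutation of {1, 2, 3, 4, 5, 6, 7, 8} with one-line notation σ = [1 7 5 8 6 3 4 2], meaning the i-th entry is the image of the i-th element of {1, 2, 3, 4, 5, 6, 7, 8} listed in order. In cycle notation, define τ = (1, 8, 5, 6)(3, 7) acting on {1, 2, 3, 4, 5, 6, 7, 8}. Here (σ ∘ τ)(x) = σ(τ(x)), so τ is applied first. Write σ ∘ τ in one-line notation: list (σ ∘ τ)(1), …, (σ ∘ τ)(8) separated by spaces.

(σ ∘ τ)(x) = σ(τ(x)). Computing each image: σ(τ(1)) = σ(8) = 2, σ(τ(2)) = σ(2) = 7, σ(τ(3)) = σ(7) = 4, σ(τ(4)) = σ(4) = 8, σ(τ(5)) = σ(6) = 3, σ(τ(6)) = σ(1) = 1, σ(τ(7)) = σ(3) = 5, σ(τ(8)) = σ(5) = 6.
Hence σ ∘ τ = [2 7 4 8 3 1 5 6].

2 7 4 8 3 1 5 6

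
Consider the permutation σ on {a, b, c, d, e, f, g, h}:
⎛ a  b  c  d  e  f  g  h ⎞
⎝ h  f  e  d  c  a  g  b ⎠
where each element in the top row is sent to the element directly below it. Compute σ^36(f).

Tracing f → a → … returns to f after 4 steps, so f lies in a 4-cycle (a h b f).
Since the cycle has length 4, σ^36 acts on it the same as σ^0 (36 mod 4 = 0).
So σ^36(f) = f.

f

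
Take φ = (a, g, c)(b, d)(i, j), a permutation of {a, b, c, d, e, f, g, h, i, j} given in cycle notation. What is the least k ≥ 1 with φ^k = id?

The cycle type of φ is (3, 2, 2, 1, 1, 1).
The order is lcm(3, 2, 2) = 6.

6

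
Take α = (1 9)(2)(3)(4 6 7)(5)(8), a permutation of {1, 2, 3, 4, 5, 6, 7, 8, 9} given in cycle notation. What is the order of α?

6

The cycle type of α is (3, 2, 1, 1, 1, 1).
The order of α is the least common multiple of its cycle lengths: lcm(3, 2) = 6.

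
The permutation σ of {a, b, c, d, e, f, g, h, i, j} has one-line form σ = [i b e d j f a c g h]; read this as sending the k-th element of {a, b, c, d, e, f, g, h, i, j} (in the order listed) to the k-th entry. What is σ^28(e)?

e

Tracing e → j → … returns to e after 4 steps, so e lies in a 4-cycle (c e j h).
On a 4-cycle, σ^4 is the identity, so σ^28 = σ^0 there (28 ≡ 0 mod 4).
So σ^28(e) = e.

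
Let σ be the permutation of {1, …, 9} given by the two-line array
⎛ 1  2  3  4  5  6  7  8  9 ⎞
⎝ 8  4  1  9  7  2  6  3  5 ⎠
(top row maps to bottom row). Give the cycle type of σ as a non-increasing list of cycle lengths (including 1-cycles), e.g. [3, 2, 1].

The disjoint cycles are (1 8 3)(2 4 9 5 7 6), with lengths 6, 3 in non-increasing order.

[6, 3]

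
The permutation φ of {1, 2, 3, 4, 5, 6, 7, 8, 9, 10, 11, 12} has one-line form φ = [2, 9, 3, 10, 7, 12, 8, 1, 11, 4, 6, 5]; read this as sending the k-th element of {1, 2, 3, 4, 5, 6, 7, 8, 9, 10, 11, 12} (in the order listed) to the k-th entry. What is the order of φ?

18

Writing φ as disjoint cycles, the cycle lengths are 9, 2, 1.
The order is lcm(9, 2) = 18.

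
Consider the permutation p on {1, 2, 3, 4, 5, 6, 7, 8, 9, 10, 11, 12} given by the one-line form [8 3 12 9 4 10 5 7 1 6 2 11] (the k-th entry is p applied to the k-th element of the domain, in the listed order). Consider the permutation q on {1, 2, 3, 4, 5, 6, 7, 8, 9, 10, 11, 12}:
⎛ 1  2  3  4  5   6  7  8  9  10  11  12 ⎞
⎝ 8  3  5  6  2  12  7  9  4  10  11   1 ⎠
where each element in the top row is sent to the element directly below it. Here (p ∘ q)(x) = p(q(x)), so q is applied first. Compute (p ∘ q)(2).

q(2) = 3, then p(3) = 12; composing gives (p ∘ q)(2) = 12.

12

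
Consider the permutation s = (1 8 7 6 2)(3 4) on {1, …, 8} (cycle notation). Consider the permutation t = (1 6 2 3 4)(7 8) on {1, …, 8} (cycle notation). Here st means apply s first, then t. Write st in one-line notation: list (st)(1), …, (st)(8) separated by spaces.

(st)(x) = t(s(x)). Computing each image: t(s(1)) = t(8) = 7, t(s(2)) = t(1) = 6, t(s(3)) = t(4) = 1, t(s(4)) = t(3) = 4, t(s(5)) = t(5) = 5, t(s(6)) = t(2) = 3, t(s(7)) = t(6) = 2, t(s(8)) = t(7) = 8.
Hence st = [7 6 1 4 5 3 2 8].

7 6 1 4 5 3 2 8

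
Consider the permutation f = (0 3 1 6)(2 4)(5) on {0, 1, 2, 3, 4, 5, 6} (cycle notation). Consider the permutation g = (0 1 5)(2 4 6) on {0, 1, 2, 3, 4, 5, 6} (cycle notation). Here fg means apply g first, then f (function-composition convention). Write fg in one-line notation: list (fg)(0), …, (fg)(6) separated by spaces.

6 5 2 1 0 3 4

For each element, apply g then f: 0 → 1 → 6; 1 → 5 → 5; 2 → 4 → 2; 3 → 3 → 1; 4 → 6 → 0; 5 → 0 → 3; 6 → 2 → 4.
So fg in one-line form is 6 5 2 1 0 3 4.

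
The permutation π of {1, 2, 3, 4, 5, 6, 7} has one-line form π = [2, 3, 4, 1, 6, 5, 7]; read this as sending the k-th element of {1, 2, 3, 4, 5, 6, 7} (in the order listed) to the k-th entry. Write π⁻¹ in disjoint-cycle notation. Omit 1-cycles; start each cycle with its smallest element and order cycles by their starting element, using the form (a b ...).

(1 4 3 2)(5 6)

First write π in disjoint cycles: (1 2 3 4)(5 6).
The inverse reverses every cycle; in canonical form, π⁻¹ = (1 4 3 2)(5 6).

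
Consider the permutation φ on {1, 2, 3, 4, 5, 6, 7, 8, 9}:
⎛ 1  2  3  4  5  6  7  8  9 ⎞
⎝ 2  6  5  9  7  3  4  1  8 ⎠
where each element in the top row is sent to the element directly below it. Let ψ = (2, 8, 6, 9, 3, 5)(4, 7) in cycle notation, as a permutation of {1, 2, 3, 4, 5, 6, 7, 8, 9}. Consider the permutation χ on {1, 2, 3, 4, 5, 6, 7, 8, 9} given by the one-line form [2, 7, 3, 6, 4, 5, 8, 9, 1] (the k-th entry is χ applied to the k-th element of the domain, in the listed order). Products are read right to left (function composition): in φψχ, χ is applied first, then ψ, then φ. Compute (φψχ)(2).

9

(φψχ)(2) = φ(ψ(χ(2))). χ(2) = 7, then ψ(7) = 4, then φ(4) = 9, so the result is 9.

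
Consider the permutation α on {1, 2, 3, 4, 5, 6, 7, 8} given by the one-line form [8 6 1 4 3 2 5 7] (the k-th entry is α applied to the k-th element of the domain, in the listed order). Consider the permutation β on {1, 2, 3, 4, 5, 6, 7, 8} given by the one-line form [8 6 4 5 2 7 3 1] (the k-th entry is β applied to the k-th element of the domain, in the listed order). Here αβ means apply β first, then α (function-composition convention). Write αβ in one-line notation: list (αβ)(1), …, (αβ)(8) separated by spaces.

(αβ)(x) = α(β(x)). Computing each image: α(β(1)) = α(8) = 7, α(β(2)) = α(6) = 2, α(β(3)) = α(4) = 4, α(β(4)) = α(5) = 3, α(β(5)) = α(2) = 6, α(β(6)) = α(7) = 5, α(β(7)) = α(3) = 1, α(β(8)) = α(1) = 8.
Hence αβ = [7 2 4 3 6 5 1 8].

7 2 4 3 6 5 1 8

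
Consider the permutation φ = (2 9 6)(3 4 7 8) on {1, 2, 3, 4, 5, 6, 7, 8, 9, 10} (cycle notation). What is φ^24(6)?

6

6 lies in the 3-cycle (2 9 6).
On a 3-cycle, φ^3 is the identity, so φ^24 = φ^0 there (24 ≡ 0 mod 3).
So φ^24(6) = 6.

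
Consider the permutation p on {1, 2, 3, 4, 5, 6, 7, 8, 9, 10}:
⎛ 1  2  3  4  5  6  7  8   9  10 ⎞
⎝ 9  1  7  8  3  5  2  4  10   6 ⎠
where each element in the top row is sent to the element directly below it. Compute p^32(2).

Tracing 2 → 1 → … returns to 2 after 8 steps, so 2 lies in an 8-cycle (1, 9, 10, 6, 5, 3, 7, 2).
Powers repeat with period 8 on this cycle, and 32 mod 8 = 0, so p^32(2) = p^0(2).
So p^32(2) = 2.

2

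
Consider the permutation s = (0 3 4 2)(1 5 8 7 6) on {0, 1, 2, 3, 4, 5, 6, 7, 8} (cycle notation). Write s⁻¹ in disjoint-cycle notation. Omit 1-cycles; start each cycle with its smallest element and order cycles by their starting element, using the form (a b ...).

If s sends a → b within a cycle, s⁻¹ sends b → a; equivalently, reverse each cycle.
After reversing and putting each cycle's least element first, s⁻¹ = (0 2 4 3)(1 6 7 8 5).

(0 2 4 3)(1 6 7 8 5)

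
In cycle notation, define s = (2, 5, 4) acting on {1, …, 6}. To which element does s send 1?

1

1 does not appear in any cycle of s, so it is a fixed point: s(1) = 1.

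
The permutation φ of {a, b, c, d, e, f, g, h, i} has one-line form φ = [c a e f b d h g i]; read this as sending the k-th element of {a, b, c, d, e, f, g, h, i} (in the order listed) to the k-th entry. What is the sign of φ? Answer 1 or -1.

In disjoint-cycle form the cycle lengths are 4, 2, 2, 1.
A cycle of length ℓ contributes ℓ−1 transpositions, so φ is a product of 3 + 1 + 1 = 5 transpositions — odd.

-1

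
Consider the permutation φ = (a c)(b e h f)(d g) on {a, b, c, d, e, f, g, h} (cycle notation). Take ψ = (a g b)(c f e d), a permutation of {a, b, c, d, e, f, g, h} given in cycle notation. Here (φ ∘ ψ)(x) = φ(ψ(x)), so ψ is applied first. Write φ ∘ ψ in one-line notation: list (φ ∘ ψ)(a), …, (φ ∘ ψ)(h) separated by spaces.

d c b a g h e f

(φ ∘ ψ)(x) = φ(ψ(x)). Computing each image: φ(ψ(a)) = φ(g) = d, φ(ψ(b)) = φ(a) = c, φ(ψ(c)) = φ(f) = b, φ(ψ(d)) = φ(c) = a, φ(ψ(e)) = φ(d) = g, φ(ψ(f)) = φ(e) = h, φ(ψ(g)) = φ(b) = e, φ(ψ(h)) = φ(h) = f.
Hence φ ∘ ψ = [d c b a g h e f].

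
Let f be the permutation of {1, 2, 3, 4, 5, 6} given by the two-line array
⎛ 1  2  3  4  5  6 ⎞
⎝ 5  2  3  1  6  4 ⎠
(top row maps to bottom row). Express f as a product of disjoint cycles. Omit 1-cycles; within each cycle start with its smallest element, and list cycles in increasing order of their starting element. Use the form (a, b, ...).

(1, 5, 6, 4)

Iterating f from 1 gives 1 → 5 → 6 → 4 → 1; that is the 4-cycle (1, 5, 6, 4).
Continuing from each remaining unvisited element yields (1, 5, 6, 4).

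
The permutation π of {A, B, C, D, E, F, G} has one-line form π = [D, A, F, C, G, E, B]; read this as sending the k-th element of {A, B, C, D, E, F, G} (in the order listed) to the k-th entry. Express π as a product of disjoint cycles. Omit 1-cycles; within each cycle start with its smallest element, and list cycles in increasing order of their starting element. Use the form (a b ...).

Start at A and follow images: A → D → C → F → E → G → B → A, giving the cycle (A D C F E G B).
Continuing from each remaining unvisited element yields (A D C F E G B).

(A D C F E G B)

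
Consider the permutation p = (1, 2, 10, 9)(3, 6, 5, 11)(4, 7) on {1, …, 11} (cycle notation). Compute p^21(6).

6 lies in the 4-cycle (3, 6, 5, 11).
Since the cycle has length 4, p^21 acts on it the same as p^1 (21 mod 4 = 1).
Advancing 1 step from 6: 6 → 5.

5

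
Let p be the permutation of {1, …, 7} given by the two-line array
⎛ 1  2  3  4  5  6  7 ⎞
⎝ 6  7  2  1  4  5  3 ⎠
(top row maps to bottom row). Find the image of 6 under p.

5

The entry below 6 in the array is 5, so p(6) = 5.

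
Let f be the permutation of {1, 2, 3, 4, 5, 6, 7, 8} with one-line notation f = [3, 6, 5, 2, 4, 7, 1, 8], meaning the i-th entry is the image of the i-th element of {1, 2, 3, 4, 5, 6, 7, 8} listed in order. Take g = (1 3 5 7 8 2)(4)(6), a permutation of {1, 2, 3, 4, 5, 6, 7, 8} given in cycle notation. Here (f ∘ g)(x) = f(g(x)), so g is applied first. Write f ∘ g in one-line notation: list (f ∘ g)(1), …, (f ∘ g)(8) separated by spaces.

5 3 4 2 1 7 8 6

(f ∘ g)(x) = f(g(x)). Computing each image: f(g(1)) = f(3) = 5, f(g(2)) = f(1) = 3, f(g(3)) = f(5) = 4, f(g(4)) = f(4) = 2, f(g(5)) = f(7) = 1, f(g(6)) = f(6) = 7, f(g(7)) = f(8) = 8, f(g(8)) = f(2) = 6.
Hence f ∘ g = [5 3 4 2 1 7 8 6].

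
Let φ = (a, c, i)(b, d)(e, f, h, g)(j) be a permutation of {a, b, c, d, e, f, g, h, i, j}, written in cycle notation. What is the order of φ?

The disjoint cycles have lengths 4, 3, 2, 1.
The order is lcm(4, 3, 2) = 12.

12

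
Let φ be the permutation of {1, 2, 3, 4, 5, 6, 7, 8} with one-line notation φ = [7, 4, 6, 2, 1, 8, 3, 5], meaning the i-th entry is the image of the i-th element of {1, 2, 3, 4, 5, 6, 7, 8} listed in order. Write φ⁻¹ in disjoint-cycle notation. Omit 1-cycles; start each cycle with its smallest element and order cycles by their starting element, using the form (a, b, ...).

(1, 5, 8, 6, 3, 7)(2, 4)

The cycle decomposition of φ is (1, 7, 3, 6, 8, 5)(2, 4).
Reversing each cycle (and rotating so the smallest element leads) gives φ⁻¹ = (1, 5, 8, 6, 3, 7)(2, 4).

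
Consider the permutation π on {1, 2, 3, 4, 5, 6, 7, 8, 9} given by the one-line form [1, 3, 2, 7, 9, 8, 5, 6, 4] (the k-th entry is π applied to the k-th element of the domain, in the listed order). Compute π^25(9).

4

Tracing 9 → 4 → … returns to 9 after 4 steps, so 9 lies in a 4-cycle (4 7 5 9).
Since the cycle has length 4, π^25 acts on it the same as π^1 (25 mod 4 = 1).
Stepping 1 place around the cycle: 9 → 4.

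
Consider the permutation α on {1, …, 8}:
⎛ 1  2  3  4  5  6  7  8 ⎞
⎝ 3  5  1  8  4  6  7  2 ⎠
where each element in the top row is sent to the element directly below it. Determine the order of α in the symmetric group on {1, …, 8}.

The disjoint-cycle form of α has cycle lengths 4, 2, 1, 1.
Since disjoint cycles commute, ord(α) = lcm(4, 2) = 4.

4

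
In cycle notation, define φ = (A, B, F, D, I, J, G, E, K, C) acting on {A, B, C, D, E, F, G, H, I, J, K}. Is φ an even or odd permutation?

odd

The cycle lengths are 10, 1.
A cycle of length ℓ contributes ℓ−1 transpositions, so φ is a product of 9 transpositions — odd.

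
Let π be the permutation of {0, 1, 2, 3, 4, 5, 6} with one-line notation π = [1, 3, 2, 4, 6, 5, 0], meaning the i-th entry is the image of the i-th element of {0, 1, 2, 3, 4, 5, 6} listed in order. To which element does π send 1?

1 is element number 2 of the domain, and entry number 2 of the one-line form is 3, so π(1) = 3.

3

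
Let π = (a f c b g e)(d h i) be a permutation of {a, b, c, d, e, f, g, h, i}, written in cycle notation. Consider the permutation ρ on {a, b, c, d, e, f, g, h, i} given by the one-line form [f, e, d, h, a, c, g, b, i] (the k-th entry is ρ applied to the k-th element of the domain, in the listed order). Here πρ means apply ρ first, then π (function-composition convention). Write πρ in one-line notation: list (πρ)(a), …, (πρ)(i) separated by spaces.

Chase each element through ρ then π: a → f → c; b → e → a; c → d → h; d → h → i; e → a → f; f → c → b; g → g → e; h → b → g; i → i → d.
So πρ in one-line form is c a h i f b e g d.

c a h i f b e g d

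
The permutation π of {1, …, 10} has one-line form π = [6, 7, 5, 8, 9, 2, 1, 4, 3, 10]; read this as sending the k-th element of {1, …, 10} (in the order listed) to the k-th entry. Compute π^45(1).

6

Tracing 1 → 6 → … returns to 1 after 4 steps, so 1 lies in a 4-cycle (1, 6, 2, 7).
On a 4-cycle, π^4 is the identity, so π^45 = π^1 there (45 ≡ 1 mod 4).
Stepping 1 place around the cycle: 1 → 6.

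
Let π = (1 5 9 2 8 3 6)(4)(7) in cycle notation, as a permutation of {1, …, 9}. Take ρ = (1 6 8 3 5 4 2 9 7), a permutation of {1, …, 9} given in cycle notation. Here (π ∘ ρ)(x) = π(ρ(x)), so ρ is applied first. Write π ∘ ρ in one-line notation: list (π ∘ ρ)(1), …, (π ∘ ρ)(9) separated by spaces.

1 2 9 8 4 3 5 6 7

(π ∘ ρ)(x) = π(ρ(x)). Computing each image: π(ρ(1)) = π(6) = 1, π(ρ(2)) = π(9) = 2, π(ρ(3)) = π(5) = 9, π(ρ(4)) = π(2) = 8, π(ρ(5)) = π(4) = 4, π(ρ(6)) = π(8) = 3, π(ρ(7)) = π(1) = 5, π(ρ(8)) = π(3) = 6, π(ρ(9)) = π(7) = 7.
Hence π ∘ ρ = [1 2 9 8 4 3 5 6 7].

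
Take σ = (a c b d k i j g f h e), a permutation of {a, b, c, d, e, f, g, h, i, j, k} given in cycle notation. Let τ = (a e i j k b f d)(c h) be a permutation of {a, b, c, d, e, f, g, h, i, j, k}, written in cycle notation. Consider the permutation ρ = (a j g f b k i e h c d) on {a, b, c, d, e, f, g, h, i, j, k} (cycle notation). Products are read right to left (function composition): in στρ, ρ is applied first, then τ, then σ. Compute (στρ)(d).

a

(στρ)(d) = σ(τ(ρ(d))). ρ(d) = a, then τ(a) = e, then σ(e) = a, so the result is a.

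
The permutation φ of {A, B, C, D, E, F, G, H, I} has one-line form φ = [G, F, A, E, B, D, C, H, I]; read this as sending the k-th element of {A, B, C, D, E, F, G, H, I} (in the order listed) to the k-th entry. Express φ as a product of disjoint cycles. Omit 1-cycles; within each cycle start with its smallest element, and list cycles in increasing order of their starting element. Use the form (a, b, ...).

Iterating φ from A gives A → G → C → A; that is the 3-cycle (A, G, C).
Repeating from the next unused element and collecting all non-trivial cycles gives (A, G, C)(B, F, D, E).

(A, G, C)(B, F, D, E)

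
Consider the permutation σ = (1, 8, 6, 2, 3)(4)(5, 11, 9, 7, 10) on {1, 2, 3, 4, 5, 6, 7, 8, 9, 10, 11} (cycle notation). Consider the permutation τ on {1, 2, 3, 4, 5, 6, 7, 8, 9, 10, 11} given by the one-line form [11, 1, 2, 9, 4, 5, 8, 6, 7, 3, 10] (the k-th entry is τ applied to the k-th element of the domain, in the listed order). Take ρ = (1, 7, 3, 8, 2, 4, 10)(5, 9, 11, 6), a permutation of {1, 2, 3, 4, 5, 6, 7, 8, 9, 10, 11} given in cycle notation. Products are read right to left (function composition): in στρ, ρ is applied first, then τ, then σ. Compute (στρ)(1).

(στρ)(1) = σ(τ(ρ(1))). ρ(1) = 7, then τ(7) = 8, then σ(8) = 6, so the result is 6.

6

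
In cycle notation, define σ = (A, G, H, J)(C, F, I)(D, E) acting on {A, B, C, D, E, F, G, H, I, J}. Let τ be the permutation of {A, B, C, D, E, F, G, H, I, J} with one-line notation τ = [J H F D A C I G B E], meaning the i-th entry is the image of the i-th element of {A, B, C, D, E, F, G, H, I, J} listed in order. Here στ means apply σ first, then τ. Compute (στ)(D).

A

σ(D) = E, then τ(E) = A; composing gives (στ)(D) = A.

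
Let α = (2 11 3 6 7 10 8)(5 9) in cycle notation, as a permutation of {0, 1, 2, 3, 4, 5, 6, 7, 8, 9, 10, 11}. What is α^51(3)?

3 lies in the 7-cycle (2 11 3 6 7 10 8).
On a 7-cycle, α^7 is the identity, so α^51 = α^2 there (51 ≡ 2 mod 7).
Stepping 2 places around the cycle: 3 → 6 → 7.

7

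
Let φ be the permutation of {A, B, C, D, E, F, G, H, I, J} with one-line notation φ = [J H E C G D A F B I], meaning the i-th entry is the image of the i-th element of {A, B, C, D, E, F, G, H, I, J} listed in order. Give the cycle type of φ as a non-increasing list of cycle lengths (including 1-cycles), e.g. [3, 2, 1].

[10]

The disjoint cycles are (A, J, I, B, H, F, D, C, E, G), with lengths 10 in non-increasing order.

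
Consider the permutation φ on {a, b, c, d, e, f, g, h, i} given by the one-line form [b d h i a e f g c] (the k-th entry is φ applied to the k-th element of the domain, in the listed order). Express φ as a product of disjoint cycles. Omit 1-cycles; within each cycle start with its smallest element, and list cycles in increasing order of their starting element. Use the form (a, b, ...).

(a, b, d, i, c, h, g, f, e)

Iterating φ from a gives a → b → d → i → c → h → g → f → e → a; that is the 9-cycle (a, b, d, i, c, h, g, f, e).
Continuing from each remaining unvisited element yields (a, b, d, i, c, h, g, f, e).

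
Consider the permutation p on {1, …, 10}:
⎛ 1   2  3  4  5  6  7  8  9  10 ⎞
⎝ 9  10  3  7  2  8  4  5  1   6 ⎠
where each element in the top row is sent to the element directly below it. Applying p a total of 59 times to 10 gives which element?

2

Tracing 10 → 6 → … returns to 10 after 5 steps, so 10 lies in a 5-cycle (2 10 6 8 5).
Powers repeat with period 5 on this cycle, and 59 mod 5 = 4, so p^59(10) = p^4(10).
Stepping 4 places around the cycle: 10 → 6 → 8 → 5 → 2.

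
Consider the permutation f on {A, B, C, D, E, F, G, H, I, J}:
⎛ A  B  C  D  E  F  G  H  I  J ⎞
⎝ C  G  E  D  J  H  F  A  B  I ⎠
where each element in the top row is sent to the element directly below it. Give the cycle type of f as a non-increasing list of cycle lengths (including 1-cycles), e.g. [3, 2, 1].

[9, 1]

The disjoint cycles are (A C E J I B G F H)(D), with lengths 9, 1 in non-increasing order.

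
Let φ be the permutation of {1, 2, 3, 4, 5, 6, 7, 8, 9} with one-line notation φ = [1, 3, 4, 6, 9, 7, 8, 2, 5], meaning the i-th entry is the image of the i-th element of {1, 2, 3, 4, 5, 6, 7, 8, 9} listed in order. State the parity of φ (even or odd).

even

In disjoint-cycle form the cycle lengths are 6, 2, 1.
A cycle of length ℓ contributes ℓ−1 transpositions, so φ is a product of 5 + 1 = 6 transpositions — even.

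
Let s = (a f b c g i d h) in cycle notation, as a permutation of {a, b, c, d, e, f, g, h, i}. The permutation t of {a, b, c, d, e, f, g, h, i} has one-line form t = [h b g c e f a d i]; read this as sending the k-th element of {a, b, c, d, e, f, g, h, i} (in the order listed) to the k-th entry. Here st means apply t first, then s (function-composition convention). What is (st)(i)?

d

First apply t: t(i) = i, then s(i) = d. Thus (st)(i) = d.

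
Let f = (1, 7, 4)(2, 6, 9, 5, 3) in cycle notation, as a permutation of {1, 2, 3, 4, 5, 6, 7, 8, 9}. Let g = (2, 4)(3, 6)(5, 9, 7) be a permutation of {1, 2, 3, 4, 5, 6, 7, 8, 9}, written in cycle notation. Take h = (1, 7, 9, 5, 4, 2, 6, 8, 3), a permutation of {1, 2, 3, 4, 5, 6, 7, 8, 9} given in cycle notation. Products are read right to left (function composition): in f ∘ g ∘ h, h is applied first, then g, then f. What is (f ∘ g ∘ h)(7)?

4

Chase 7: h(7) = 9; g(9) = 7; f(7) = 4. Hence (f ∘ g ∘ h)(7) = 4.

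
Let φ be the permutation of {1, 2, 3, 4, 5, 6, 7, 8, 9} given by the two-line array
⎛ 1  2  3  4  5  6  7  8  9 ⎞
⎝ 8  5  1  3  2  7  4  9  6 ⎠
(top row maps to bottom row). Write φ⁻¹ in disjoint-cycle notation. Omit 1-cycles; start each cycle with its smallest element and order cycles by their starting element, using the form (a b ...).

(1 3 4 7 6 9 8)(2 5)

The cycle decomposition of φ is (1 8 9 6 7 4 3)(2 5).
The inverse reverses every cycle; in canonical form, φ⁻¹ = (1 3 4 7 6 9 8)(2 5).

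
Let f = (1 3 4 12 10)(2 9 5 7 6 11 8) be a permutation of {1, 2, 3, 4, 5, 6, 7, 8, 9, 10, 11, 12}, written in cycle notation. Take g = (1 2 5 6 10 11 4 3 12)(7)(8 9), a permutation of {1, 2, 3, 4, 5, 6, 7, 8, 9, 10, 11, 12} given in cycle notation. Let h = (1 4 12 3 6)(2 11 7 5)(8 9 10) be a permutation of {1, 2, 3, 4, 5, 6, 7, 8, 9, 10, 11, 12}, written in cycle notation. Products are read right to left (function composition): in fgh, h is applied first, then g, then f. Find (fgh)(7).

11

(fgh)(7) = f(g(h(7))). h(7) = 5, then g(5) = 6, then f(6) = 11, so the result is 11.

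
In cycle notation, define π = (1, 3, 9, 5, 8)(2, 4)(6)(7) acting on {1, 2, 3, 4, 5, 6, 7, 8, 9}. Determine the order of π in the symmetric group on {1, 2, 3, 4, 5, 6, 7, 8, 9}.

The disjoint cycles have lengths 5, 2, 1, 1.
The order of π is the least common multiple of its cycle lengths: lcm(5, 2) = 10.

10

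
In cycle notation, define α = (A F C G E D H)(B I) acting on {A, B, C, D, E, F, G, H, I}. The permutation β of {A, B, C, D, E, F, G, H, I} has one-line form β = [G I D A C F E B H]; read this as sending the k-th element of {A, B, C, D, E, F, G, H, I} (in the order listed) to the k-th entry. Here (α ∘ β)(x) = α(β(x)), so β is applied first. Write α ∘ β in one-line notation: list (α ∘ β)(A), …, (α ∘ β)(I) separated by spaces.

E B H F G C D I A

(α ∘ β)(x) = α(β(x)). Computing each image: α(β(A)) = α(G) = E, α(β(B)) = α(I) = B, α(β(C)) = α(D) = H, α(β(D)) = α(A) = F, α(β(E)) = α(C) = G, α(β(F)) = α(F) = C, α(β(G)) = α(E) = D, α(β(H)) = α(B) = I, α(β(I)) = α(H) = A.
Hence α ∘ β = [E B H F G C D I A].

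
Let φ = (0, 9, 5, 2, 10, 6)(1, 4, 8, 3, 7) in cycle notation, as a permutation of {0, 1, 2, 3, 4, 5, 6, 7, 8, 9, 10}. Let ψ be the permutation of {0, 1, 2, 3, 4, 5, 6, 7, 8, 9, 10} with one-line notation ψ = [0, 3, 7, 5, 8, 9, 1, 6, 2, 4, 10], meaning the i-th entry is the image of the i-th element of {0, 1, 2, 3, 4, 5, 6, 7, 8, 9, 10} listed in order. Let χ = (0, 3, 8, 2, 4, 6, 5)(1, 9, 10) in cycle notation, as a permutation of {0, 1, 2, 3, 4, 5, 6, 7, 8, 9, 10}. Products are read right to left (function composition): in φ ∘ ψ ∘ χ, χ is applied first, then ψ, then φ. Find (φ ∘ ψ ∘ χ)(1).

Apply the permutations in order: χ(1) = 9, then ψ(9) = 4, then φ(4) = 8. So (φ ∘ ψ ∘ χ)(1) = 8.

8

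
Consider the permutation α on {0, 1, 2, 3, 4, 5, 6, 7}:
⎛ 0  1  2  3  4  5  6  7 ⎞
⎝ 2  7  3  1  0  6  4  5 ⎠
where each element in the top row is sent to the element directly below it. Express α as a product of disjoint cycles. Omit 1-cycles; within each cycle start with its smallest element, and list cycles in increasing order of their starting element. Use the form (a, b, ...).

(0, 2, 3, 1, 7, 5, 6, 4)

Iterating α from 0 gives 0 → 2 → 3 → 1 → 7 → 5 → 6 → 4 → 0; that is the 8-cycle (0, 2, 3, 1, 7, 5, 6, 4).
Repeating from the next unused element and collecting all non-trivial cycles gives (0, 2, 3, 1, 7, 5, 6, 4).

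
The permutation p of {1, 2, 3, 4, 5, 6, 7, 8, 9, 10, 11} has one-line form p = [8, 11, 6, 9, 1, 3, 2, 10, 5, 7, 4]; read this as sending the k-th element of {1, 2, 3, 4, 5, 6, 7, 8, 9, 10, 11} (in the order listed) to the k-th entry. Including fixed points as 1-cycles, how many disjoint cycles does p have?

The cycle decomposition is (1 8 10 7 2 11 4 9 5)(3 6), which has 2 cycles (counting 1-cycles).

2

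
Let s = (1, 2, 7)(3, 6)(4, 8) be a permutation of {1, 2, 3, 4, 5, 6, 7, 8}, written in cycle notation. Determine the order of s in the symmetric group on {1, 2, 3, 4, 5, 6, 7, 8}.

The disjoint cycles have lengths 3, 2, 2, 1.
The order of s is the least common multiple of its cycle lengths: lcm(3, 2, 2) = 6.

6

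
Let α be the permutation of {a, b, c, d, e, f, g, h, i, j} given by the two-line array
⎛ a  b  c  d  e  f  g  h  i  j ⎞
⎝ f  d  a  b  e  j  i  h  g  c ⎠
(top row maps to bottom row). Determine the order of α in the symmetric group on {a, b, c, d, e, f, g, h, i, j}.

The disjoint-cycle form of α has cycle lengths 4, 2, 2, 1, 1.
The order is lcm(4, 2, 2) = 4.

4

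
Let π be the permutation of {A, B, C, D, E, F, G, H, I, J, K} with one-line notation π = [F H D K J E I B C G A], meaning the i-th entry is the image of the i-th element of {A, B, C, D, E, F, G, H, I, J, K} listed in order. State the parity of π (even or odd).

odd

In disjoint-cycle form the cycle lengths are 9, 2.
A cycle of length ℓ contributes ℓ−1 transpositions, so π is a product of 8 + 1 = 9 transpositions — odd.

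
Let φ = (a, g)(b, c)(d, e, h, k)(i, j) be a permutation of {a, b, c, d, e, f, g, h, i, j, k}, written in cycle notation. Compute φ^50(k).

e

k lies in the 4-cycle (d, e, h, k).
Since the cycle has length 4, φ^50 acts on it the same as φ^2 (50 mod 4 = 2).
Advancing 2 steps from k: k → d → e.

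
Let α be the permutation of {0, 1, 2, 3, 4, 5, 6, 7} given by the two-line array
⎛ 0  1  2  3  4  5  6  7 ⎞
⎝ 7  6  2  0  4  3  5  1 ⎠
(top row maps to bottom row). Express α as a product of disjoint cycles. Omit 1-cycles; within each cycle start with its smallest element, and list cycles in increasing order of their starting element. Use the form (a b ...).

(0 7 1 6 5 3)

Start at 0 and follow images: 0 → 7 → 1 → 6 → 5 → 3 → 0, giving the cycle (0 7 1 6 5 3).
Repeating from the next unused element and collecting all non-trivial cycles gives (0 7 1 6 5 3).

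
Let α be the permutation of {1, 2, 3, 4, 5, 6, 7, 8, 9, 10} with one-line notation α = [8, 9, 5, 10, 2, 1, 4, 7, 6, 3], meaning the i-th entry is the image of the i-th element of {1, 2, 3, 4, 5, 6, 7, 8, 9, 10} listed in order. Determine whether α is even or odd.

In disjoint-cycle form the cycle lengths are 10.
A cycle of length ℓ contributes ℓ−1 transpositions, so α is a product of 9 transpositions — odd.

odd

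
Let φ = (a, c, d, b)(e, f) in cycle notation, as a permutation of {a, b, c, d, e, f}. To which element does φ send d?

b

d appears in (a, c, d, b); the next entry (wrapping around) is b.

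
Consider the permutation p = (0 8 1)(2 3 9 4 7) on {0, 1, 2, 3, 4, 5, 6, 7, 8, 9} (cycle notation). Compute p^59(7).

4

7 lies in the 5-cycle (2 3 9 4 7).
Since the cycle has length 5, p^59 acts on it the same as p^4 (59 mod 5 = 4).
Advancing 4 steps from 7: 7 → 2 → 3 → 9 → 4.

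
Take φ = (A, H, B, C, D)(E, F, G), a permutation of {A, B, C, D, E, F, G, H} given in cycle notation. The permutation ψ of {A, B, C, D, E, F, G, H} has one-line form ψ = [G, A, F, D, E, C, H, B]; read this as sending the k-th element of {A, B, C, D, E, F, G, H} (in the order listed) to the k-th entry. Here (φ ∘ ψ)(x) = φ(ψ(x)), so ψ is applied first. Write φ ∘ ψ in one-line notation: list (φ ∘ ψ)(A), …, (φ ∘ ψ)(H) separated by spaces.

(φ ∘ ψ)(x) = φ(ψ(x)). Computing each image: φ(ψ(A)) = φ(G) = E, φ(ψ(B)) = φ(A) = H, φ(ψ(C)) = φ(F) = G, φ(ψ(D)) = φ(D) = A, φ(ψ(E)) = φ(E) = F, φ(ψ(F)) = φ(C) = D, φ(ψ(G)) = φ(H) = B, φ(ψ(H)) = φ(B) = C.
Hence φ ∘ ψ = [E H G A F D B C].

E H G A F D B C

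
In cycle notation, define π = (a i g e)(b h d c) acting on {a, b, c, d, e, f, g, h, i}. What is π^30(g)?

a

g lies in the 4-cycle (a i g e).
On a 4-cycle, π^4 is the identity, so π^30 = π^2 there (30 ≡ 2 mod 4).
Advancing 2 steps from g: g → e → a.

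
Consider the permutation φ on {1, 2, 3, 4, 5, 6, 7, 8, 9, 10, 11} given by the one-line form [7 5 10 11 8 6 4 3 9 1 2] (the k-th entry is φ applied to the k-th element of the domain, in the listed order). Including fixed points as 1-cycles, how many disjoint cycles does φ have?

3

The cycle decomposition is (1 7 4 11 2 5 8 3 10)(6)(9), which has 3 cycles (counting 1-cycles).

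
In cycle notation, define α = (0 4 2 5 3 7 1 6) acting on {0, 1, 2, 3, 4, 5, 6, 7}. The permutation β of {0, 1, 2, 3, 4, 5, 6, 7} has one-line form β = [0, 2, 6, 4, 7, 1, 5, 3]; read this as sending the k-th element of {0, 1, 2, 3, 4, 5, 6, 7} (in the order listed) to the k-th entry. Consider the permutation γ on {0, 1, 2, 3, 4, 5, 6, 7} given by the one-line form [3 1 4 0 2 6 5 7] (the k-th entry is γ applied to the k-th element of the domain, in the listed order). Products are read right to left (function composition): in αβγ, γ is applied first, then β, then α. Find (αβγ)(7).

7

Apply the permutations in order: γ(7) = 7, then β(7) = 3, then α(3) = 7. So (αβγ)(7) = 7.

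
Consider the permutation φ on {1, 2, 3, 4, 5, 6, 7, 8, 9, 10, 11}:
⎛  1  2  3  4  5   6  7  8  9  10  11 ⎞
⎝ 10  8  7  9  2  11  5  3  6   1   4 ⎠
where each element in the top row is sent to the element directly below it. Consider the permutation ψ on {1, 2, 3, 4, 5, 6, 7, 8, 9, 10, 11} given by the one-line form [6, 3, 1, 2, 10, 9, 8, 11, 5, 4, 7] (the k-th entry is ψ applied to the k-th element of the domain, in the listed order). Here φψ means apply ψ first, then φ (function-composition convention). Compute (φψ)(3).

10

(φψ)(3) = φ(ψ(3)). ψ(3) = 1, then φ(1) = 10. So (φψ)(3) = 10.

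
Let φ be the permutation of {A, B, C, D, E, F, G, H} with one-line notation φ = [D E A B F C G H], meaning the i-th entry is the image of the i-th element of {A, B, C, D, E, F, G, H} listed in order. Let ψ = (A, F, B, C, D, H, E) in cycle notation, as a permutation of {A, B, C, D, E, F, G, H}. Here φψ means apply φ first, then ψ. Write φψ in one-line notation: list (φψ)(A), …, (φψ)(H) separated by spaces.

H A F C B D G E

For each element, apply φ then ψ: A → D → H; B → E → A; C → A → F; D → B → C; E → F → B; F → C → D; G → G → G; H → H → E.
Collecting the images, φψ = [H A F C B D G E].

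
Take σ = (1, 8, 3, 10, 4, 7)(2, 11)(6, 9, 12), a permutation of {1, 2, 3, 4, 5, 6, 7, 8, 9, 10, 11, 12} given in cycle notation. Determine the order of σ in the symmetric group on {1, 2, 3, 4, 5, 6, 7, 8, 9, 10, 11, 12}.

The disjoint cycles have lengths 6, 3, 2, 1.
Since disjoint cycles commute, ord(σ) = lcm(6, 3, 2) = 6.

6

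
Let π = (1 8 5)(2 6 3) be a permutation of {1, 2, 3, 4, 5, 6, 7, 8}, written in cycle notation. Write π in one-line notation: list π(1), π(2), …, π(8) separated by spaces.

8 6 2 4 1 3 7 5

Each element maps to the next entry in its cycle (wrapping to the front): 1→8, 2→6, 3→2, 4→4, 5→1, 6→3, 7→7, 8→5.
So the one-line form is 8 6 2 4 1 3 7 5.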